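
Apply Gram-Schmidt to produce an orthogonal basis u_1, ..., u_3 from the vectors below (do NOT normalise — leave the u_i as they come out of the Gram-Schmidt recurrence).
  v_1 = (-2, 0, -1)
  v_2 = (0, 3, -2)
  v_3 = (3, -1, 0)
Orthogonal basis:
  u_1 = (-2, 0, -1)
  u_2 = (4/5, 3, -8/5)
  u_3 = (39/61, -52/61, -78/61)

Apply the Gram-Schmidt recurrence
  u_1 = v_1
  u_i = v_i − Σ_{j<i} ((v_i · u_j) / (u_j · u_j)) · u_j.

Step by step this gives:
  u_1 = (-2, 0, -1)
  u_2 = (4/5, 3, -8/5)
  u_3 = (39/61, -52/61, -78/61)

Orthogonality check:
  u_2 · u_1 = 0 (should be 0)
  u_3 · u_1 = 0 (should be 0)
  u_3 · u_2 = 0 (should be 0)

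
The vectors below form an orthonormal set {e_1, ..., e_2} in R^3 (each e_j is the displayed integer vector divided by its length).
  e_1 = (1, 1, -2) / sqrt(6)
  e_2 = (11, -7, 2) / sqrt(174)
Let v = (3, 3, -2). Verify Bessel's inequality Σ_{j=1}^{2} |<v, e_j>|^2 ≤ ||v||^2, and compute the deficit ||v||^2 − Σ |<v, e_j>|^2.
Σ |<v, e_j>|^2 = 494/29; ||v||^2 = 22; deficit = 144/29

Write each e_j = u_j / sqrt(<u_j, u_j>) where u_j is the displayed integer vector. Then <v, e_j> = <v, u_j> / sqrt(<u_j, u_j>), so |<v, e_j>|^2 = <v, u_j>^2 / <u_j, u_j>.
Coefficients: <v, e_1> = 10/sqrt(6), <v, e_2> = 8/sqrt(174).
Square and sum: Σ |<v, e_j>|^2 = 494/29.
Compute ||v||^2 = v·v = 22.
Deficit = 22 − 494/29 = 144/29 ≥ 0, confirming Bessel's inequality. (The deficit equals ||v − Σ <v,e_j> e_j||^2, the squared distance from v to span{e_j}.)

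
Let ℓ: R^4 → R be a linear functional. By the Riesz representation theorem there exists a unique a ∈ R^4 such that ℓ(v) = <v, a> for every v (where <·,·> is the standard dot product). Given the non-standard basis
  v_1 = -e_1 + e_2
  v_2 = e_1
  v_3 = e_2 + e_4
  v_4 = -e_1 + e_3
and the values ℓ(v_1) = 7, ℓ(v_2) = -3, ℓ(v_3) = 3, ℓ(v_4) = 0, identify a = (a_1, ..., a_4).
a = (-3, 4, -3, -1)

Write a = (a_1, ..., a_4) in the standard basis. For each basis vector v_i, ℓ(v_i) = <v_i, a> is a linear equation in the a_j's. Collect the n equations into a matrix system V a = ℓ, where row i of V is v_i (expressed in the standard basis). Since V is invertible (lower-triangular with 1s on the diagonal, up to permutation), solve by back-substitution:
  V =
[[-1, 1, 0, 0],
 [1, 0, 0, 0],
 [0, 1, 0, 1],
 [-1, 0, 1, 0]]
  V a = (7, -3, 3, 0)
Solving gives a = (-3, 4, -3, -1).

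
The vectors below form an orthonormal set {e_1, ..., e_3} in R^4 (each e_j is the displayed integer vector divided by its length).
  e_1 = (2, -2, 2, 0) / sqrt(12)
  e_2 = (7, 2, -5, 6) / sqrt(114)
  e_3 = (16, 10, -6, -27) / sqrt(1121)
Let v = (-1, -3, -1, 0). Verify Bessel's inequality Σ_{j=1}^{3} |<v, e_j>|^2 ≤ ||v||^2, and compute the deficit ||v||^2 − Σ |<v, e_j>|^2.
Σ |<v, e_j>|^2 = 137/59; ||v||^2 = 11; deficit = 512/59

Write each e_j = u_j / sqrt(<u_j, u_j>) where u_j is the displayed integer vector. Then <v, e_j> = <v, u_j> / sqrt(<u_j, u_j>), so |<v, e_j>|^2 = <v, u_j>^2 / <u_j, u_j>.
Coefficients: <v, e_1> = 2/sqrt(12), <v, e_2> = -8/sqrt(114), <v, e_3> = -40/sqrt(1121).
Square and sum: Σ |<v, e_j>|^2 = 137/59.
Compute ||v||^2 = v·v = 11.
Deficit = 11 − 137/59 = 512/59 ≥ 0, confirming Bessel's inequality. (The deficit equals ||v − Σ <v,e_j> e_j||^2, the squared distance from v to span{e_j}.)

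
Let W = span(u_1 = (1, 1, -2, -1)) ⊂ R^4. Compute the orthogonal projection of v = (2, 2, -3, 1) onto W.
proj_W(v) = (9/7, 9/7, -18/7, -9/7)

Set up U = [u_1 | ... | u_1] ∈ R^(4×1). The projector onto W = col(U) is P = U (U^T U)^(-1) U^T.
Compute U^T U =
  [7],
and U^T v = (9).
Solve U^T U · c = U^T v for the coefficients: c = (9/7). The projection is proj_W(v) = U c.
Check: (v - proj_W(v)) · u_1 = 0  (should be 0).
Result: proj_W(v) = (9/7, 9/7, -18/7, -9/7).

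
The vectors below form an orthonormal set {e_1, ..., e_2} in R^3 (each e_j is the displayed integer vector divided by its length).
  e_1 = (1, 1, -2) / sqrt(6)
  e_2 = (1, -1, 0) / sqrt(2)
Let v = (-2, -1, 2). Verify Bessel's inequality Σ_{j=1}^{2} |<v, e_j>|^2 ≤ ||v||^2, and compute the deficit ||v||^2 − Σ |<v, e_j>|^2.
Σ |<v, e_j>|^2 = 26/3; ||v||^2 = 9; deficit = 1/3

Write each e_j = u_j / sqrt(<u_j, u_j>) where u_j is the displayed integer vector. Then <v, e_j> = <v, u_j> / sqrt(<u_j, u_j>), so |<v, e_j>|^2 = <v, u_j>^2 / <u_j, u_j>.
Coefficients: <v, e_1> = -7/sqrt(6), <v, e_2> = -1/sqrt(2).
Square and sum: Σ |<v, e_j>|^2 = 26/3.
Compute ||v||^2 = v·v = 9.
Deficit = 9 − 26/3 = 1/3 ≥ 0, confirming Bessel's inequality. (The deficit equals ||v − Σ <v,e_j> e_j||^2, the squared distance from v to span{e_j}.)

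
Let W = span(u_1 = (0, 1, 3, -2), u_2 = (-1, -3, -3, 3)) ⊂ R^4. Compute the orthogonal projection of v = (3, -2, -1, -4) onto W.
proj_W(v) = (15/34, 33/34, 9/34, -21/34)

Set up U = [u_1 | ... | u_2] ∈ R^(4×2). The projector onto W = col(U) is P = U (U^T U)^(-1) U^T.
Compute U^T U =
  [14, -18]
  [-18, 28],
and U^T v = (3, -6).
Solve U^T U · c = U^T v for the coefficients: c = (-6/17, -15/34). The projection is proj_W(v) = U c.
Check: (v - proj_W(v)) · u_1 = 0  (should be 0).
Check: (v - proj_W(v)) · u_2 = 0  (should be 0).
Result: proj_W(v) = (15/34, 33/34, 9/34, -21/34).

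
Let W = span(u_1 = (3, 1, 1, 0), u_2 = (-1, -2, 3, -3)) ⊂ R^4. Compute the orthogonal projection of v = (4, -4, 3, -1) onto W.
proj_W(v) = (219/83, -37/83, 293/83, -198/83)

Set up U = [u_1 | ... | u_2] ∈ R^(4×2). The projector onto W = col(U) is P = U (U^T U)^(-1) U^T.
Compute U^T U =
  [11, -2]
  [-2, 23],
and U^T v = (11, 16).
Solve U^T U · c = U^T v for the coefficients: c = (95/83, 66/83). The projection is proj_W(v) = U c.
Check: (v - proj_W(v)) · u_1 = 0  (should be 0).
Check: (v - proj_W(v)) · u_2 = 0  (should be 0).
Result: proj_W(v) = (219/83, -37/83, 293/83, -198/83).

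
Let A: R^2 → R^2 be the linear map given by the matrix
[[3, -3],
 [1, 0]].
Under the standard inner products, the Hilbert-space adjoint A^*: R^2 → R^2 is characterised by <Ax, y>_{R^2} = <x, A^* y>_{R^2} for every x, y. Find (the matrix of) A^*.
A^* = A^T =
[[3, 1],
 [-3, 0]]

For real matrices with standard dot products, the defining identity <Ax, y> = <x, A^* y> gives (Ax)^T y = x^T (A^*) y, i.e. x^T A^T y = x^T (A^*) y. Since this holds for all x, y, we must have A^* = A^T. Therefore
A^* =
[[3, 1],
 [-3, 0]].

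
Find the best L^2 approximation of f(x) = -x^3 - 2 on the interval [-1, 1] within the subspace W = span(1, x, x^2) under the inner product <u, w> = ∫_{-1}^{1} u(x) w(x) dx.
g(x) = -3*x/5 - 2

The best approximation g ∈ W is the orthogonal projection of f onto W. Writing g = a_0 + a_1 x + a_2 x^2, the coefficients solve the normal equations G · a = b where
  G_{ij} = <φ_i, φ_j> and b_i = <f, φ_i>, with φ_0 = 1, φ_1 = x, φ_2 = x^2.
G =
  [2, 0, 2/3]
  [0, 2/3, 0]
  [2/3, 0, 2/5],
b = (-4, -2/5, -4/3).
Solving gives a_0 = -2, a_1 = -3/5, a_2 = 0, so
  g(x) = -3*x/5 - 2.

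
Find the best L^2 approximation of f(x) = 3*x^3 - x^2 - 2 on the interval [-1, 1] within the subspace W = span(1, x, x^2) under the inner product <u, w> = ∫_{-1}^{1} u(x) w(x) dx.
g(x) = -x^2 + 9*x/5 - 2

The best approximation g ∈ W is the orthogonal projection of f onto W. Writing g = a_0 + a_1 x + a_2 x^2, the coefficients solve the normal equations G · a = b where
  G_{ij} = <φ_i, φ_j> and b_i = <f, φ_i>, with φ_0 = 1, φ_1 = x, φ_2 = x^2.
G =
  [2, 0, 2/3]
  [0, 2/3, 0]
  [2/3, 0, 2/5],
b = (-14/3, 6/5, -26/15).
Solving gives a_0 = -2, a_1 = 9/5, a_2 = -1, so
  g(x) = -x^2 + 9*x/5 - 2.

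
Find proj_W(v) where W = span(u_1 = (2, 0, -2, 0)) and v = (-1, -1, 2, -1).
proj_W(v) = (-3/2, 0, 3/2, 0)

Set up U = [u_1 | ... | u_1] ∈ R^(4×1). The projector onto W = col(U) is P = U (U^T U)^(-1) U^T.
Compute U^T U =
  [8],
and U^T v = (-6).
Solve U^T U · c = U^T v for the coefficients: c = (-3/4). The projection is proj_W(v) = U c.
Check: (v - proj_W(v)) · u_1 = 0  (should be 0).
Result: proj_W(v) = (-3/2, 0, 3/2, 0).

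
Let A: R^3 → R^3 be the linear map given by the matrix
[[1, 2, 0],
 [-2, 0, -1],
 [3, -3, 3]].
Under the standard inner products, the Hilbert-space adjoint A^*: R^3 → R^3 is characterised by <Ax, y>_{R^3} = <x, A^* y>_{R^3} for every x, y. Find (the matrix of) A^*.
A^* = A^T =
[[1, -2, 3],
 [2, 0, -3],
 [0, -1, 3]]

For real matrices with standard dot products, the defining identity <Ax, y> = <x, A^* y> gives (Ax)^T y = x^T (A^*) y, i.e. x^T A^T y = x^T (A^*) y. Since this holds for all x, y, we must have A^* = A^T. Therefore
A^* =
[[1, -2, 3],
 [2, 0, -3],
 [0, -1, 3]].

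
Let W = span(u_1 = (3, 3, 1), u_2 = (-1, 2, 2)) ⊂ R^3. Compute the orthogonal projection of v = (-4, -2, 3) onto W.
proj_W(v) = (-342/73, -117/146, 213/146)

Set up U = [u_1 | ... | u_2] ∈ R^(3×2). The projector onto W = col(U) is P = U (U^T U)^(-1) U^T.
Compute U^T U =
  [19, 5]
  [5, 9],
and U^T v = (-15, 6).
Solve U^T U · c = U^T v for the coefficients: c = (-165/146, 189/146). The projection is proj_W(v) = U c.
Check: (v - proj_W(v)) · u_1 = 0  (should be 0).
Check: (v - proj_W(v)) · u_2 = 0  (should be 0).
Result: proj_W(v) = (-342/73, -117/146, 213/146).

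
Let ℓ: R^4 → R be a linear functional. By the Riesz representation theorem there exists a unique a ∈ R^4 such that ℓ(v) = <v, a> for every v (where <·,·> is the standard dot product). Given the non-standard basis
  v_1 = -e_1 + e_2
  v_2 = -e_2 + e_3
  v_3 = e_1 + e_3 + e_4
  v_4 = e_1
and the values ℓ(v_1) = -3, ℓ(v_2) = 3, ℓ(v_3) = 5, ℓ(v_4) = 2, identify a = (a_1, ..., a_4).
a = (2, -1, 2, 1)

Write a = (a_1, ..., a_4) in the standard basis. For each basis vector v_i, ℓ(v_i) = <v_i, a> is a linear equation in the a_j's. Collect the n equations into a matrix system V a = ℓ, where row i of V is v_i (expressed in the standard basis). Since V is invertible (lower-triangular with 1s on the diagonal, up to permutation), solve by back-substitution:
  V =
[[-1, 1, 0, 0],
 [0, -1, 1, 0],
 [1, 0, 1, 1],
 [1, 0, 0, 0]]
  V a = (-3, 3, 5, 2)
Solving gives a = (2, -1, 2, 1).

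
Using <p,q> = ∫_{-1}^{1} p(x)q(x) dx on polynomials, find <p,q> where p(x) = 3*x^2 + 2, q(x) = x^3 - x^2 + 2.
<p,q> = 142/15

Expand the product: p(x)·q(x) = 3*x^5 - 3*x^4 + 2*x^3 + 4*x^2 + 4.
∫_{-1}^{1} of each monomial x^k gives [2/(k+1) if k even, 0 if k odd]. Integrating term-by-term (or equivalently evaluating the antiderivative F(x) = x^6/2 - 3*x^5/5 + x^4/2 + 4*x^3/3 + 4*x at the endpoints):
  F(1) − F(−1) = 86/15 − (-56/15) = 142/15.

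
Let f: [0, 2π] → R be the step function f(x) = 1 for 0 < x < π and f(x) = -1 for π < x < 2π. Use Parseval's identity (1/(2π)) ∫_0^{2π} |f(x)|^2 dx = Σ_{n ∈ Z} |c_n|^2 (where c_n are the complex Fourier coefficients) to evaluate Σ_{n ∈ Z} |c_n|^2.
Σ |c_n|^2 = 1

Parseval equates the L^2 energy of f (normalised by 1/(2π)) with the ℓ^2 sum of its Fourier coefficients: (1/(2π)) ∫_0^{2π} |f|^2 = Σ |c_n|^2.
Compute the left side: (1/(2π)) [∫_0^π 1^2 dx + ∫_π^{2π} (-1)^2 dx] = (1/(2π)) · (1π + 1π) = (1 + 1)/2 = 1.
So Σ_{n ∈ Z} |c_n|^2 = 1.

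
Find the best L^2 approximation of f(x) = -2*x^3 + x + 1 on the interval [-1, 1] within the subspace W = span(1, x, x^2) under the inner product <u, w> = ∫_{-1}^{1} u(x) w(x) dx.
g(x) = 1 - x/5

The best approximation g ∈ W is the orthogonal projection of f onto W. Writing g = a_0 + a_1 x + a_2 x^2, the coefficients solve the normal equations G · a = b where
  G_{ij} = <φ_i, φ_j> and b_i = <f, φ_i>, with φ_0 = 1, φ_1 = x, φ_2 = x^2.
G =
  [2, 0, 2/3]
  [0, 2/3, 0]
  [2/3, 0, 2/5],
b = (2, -2/15, 2/3).
Solving gives a_0 = 1, a_1 = -1/5, a_2 = 0, so
  g(x) = 1 - x/5.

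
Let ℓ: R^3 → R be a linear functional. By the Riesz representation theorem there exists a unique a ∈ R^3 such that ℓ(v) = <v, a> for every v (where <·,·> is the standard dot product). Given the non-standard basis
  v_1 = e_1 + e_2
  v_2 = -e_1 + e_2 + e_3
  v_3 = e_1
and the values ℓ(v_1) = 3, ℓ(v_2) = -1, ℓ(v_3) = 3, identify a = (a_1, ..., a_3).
a = (3, 0, 2)

Write a = (a_1, ..., a_3) in the standard basis. For each basis vector v_i, ℓ(v_i) = <v_i, a> is a linear equation in the a_j's. Collect the n equations into a matrix system V a = ℓ, where row i of V is v_i (expressed in the standard basis). Since V is invertible (lower-triangular with 1s on the diagonal, up to permutation), solve by back-substitution:
  V =
[[1, 1, 0],
 [-1, 1, 1],
 [1, 0, 0]]
  V a = (3, -1, 3)
Solving gives a = (3, 0, 2).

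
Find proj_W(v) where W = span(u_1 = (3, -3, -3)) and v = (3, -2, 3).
proj_W(v) = (2/3, -2/3, -2/3)

Set up U = [u_1 | ... | u_1] ∈ R^(3×1). The projector onto W = col(U) is P = U (U^T U)^(-1) U^T.
Compute U^T U =
  [27],
and U^T v = (6).
Solve U^T U · c = U^T v for the coefficients: c = (2/9). The projection is proj_W(v) = U c.
Check: (v - proj_W(v)) · u_1 = 0  (should be 0).
Result: proj_W(v) = (2/3, -2/3, -2/3).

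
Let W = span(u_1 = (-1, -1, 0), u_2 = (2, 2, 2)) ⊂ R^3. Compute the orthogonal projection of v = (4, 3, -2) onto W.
proj_W(v) = (7/2, 7/2, -2)

Set up U = [u_1 | ... | u_2] ∈ R^(3×2). The projector onto W = col(U) is P = U (U^T U)^(-1) U^T.
Compute U^T U =
  [2, -4]
  [-4, 12],
and U^T v = (-7, 10).
Solve U^T U · c = U^T v for the coefficients: c = (-11/2, -1). The projection is proj_W(v) = U c.
Check: (v - proj_W(v)) · u_1 = 0  (should be 0).
Check: (v - proj_W(v)) · u_2 = 0  (should be 0).
Result: proj_W(v) = (7/2, 7/2, -2).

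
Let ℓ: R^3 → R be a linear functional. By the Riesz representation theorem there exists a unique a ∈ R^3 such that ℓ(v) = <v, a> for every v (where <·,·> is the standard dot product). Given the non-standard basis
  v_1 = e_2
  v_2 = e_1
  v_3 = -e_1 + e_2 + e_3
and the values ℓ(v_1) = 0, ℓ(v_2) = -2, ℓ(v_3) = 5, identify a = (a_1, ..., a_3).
a = (-2, 0, 3)

Write a = (a_1, ..., a_3) in the standard basis. For each basis vector v_i, ℓ(v_i) = <v_i, a> is a linear equation in the a_j's. Collect the n equations into a matrix system V a = ℓ, where row i of V is v_i (expressed in the standard basis). Since V is invertible (lower-triangular with 1s on the diagonal, up to permutation), solve by back-substitution:
  V =
[[0, 1, 0],
 [1, 0, 0],
 [-1, 1, 1]]
  V a = (0, -2, 5)
Solving gives a = (-2, 0, 3).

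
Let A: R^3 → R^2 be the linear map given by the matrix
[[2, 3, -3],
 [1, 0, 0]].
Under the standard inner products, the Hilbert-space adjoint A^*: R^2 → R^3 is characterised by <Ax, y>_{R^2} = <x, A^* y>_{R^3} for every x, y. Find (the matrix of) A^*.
A^* = A^T =
[[2, 1],
 [3, 0],
 [-3, 0]]

For real matrices with standard dot products, the defining identity <Ax, y> = <x, A^* y> gives (Ax)^T y = x^T (A^*) y, i.e. x^T A^T y = x^T (A^*) y. Since this holds for all x, y, we must have A^* = A^T. Therefore
A^* =
[[2, 1],
 [3, 0],
 [-3, 0]].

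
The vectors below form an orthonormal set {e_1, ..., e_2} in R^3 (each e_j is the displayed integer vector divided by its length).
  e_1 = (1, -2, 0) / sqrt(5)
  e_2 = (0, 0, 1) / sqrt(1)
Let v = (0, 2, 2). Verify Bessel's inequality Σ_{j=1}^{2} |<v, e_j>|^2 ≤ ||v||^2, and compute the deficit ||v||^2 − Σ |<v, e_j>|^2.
Σ |<v, e_j>|^2 = 36/5; ||v||^2 = 8; deficit = 4/5

Write each e_j = u_j / sqrt(<u_j, u_j>) where u_j is the displayed integer vector. Then <v, e_j> = <v, u_j> / sqrt(<u_j, u_j>), so |<v, e_j>|^2 = <v, u_j>^2 / <u_j, u_j>.
Coefficients: <v, e_1> = -4/sqrt(5), <v, e_2> = 2/sqrt(1).
Square and sum: Σ |<v, e_j>|^2 = 36/5.
Compute ||v||^2 = v·v = 8.
Deficit = 8 − 36/5 = 4/5 ≥ 0, confirming Bessel's inequality. (The deficit equals ||v − Σ <v,e_j> e_j||^2, the squared distance from v to span{e_j}.)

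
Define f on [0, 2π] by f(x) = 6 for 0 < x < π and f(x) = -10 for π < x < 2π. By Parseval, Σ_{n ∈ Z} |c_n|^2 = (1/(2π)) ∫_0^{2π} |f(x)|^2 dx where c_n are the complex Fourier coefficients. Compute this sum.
Σ |c_n|^2 = 68

Parseval equates the L^2 energy of f (normalised by 1/(2π)) with the ℓ^2 sum of its Fourier coefficients: (1/(2π)) ∫_0^{2π} |f|^2 = Σ |c_n|^2.
Compute the left side: (1/(2π)) [∫_0^π 6^2 dx + ∫_π^{2π} (-10)^2 dx] = (1/(2π)) · (36π + 100π) = (36 + 100)/2 = 68.
So Σ_{n ∈ Z} |c_n|^2 = 68.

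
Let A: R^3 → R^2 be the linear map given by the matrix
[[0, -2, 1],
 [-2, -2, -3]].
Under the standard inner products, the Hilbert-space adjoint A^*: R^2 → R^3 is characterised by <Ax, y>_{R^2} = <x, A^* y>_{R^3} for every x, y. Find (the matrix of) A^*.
A^* = A^T =
[[0, -2],
 [-2, -2],
 [1, -3]]

For real matrices with standard dot products, the defining identity <Ax, y> = <x, A^* y> gives (Ax)^T y = x^T (A^*) y, i.e. x^T A^T y = x^T (A^*) y. Since this holds for all x, y, we must have A^* = A^T. Therefore
A^* =
[[0, -2],
 [-2, -2],
 [1, -3]].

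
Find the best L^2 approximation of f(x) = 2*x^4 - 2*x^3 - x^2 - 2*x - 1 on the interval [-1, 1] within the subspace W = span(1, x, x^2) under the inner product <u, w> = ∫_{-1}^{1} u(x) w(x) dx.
g(x) = 5*x^2/7 - 16*x/5 - 41/35

The best approximation g ∈ W is the orthogonal projection of f onto W. Writing g = a_0 + a_1 x + a_2 x^2, the coefficients solve the normal equations G · a = b where
  G_{ij} = <φ_i, φ_j> and b_i = <f, φ_i>, with φ_0 = 1, φ_1 = x, φ_2 = x^2.
G =
  [2, 0, 2/3]
  [0, 2/3, 0]
  [2/3, 0, 2/5],
b = (-28/15, -32/15, -52/105).
Solving gives a_0 = -41/35, a_1 = -16/5, a_2 = 5/7, so
  g(x) = 5*x^2/7 - 16*x/5 - 41/35.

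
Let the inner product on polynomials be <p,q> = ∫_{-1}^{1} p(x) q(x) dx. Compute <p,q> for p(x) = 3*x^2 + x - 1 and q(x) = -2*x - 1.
<p,q> = -4/3

Expand the product: p(x)·q(x) = -6*x^3 - 5*x^2 + x + 1.
∫_{-1}^{1} of each monomial x^k gives [2/(k+1) if k even, 0 if k odd]. Integrating term-by-term (or equivalently evaluating the antiderivative F(x) = -3*x^4/2 - 5*x^3/3 + x^2/2 + x at the endpoints):
  F(1) − F(−1) = -5/3 − (-1/3) = -4/3.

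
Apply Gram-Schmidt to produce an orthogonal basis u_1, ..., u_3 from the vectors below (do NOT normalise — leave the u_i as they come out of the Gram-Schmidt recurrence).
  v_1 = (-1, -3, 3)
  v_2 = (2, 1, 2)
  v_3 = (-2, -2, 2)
Orthogonal basis:
  u_1 = (-1, -3, 3)
  u_2 = (39/19, 22/19, 35/19)
  u_3 = (-54/85, 48/85, 6/17)

Apply the Gram-Schmidt recurrence
  u_1 = v_1
  u_i = v_i − Σ_{j<i} ((v_i · u_j) / (u_j · u_j)) · u_j.

Step by step this gives:
  u_1 = (-1, -3, 3)
  u_2 = (39/19, 22/19, 35/19)
  u_3 = (-54/85, 48/85, 6/17)

Orthogonality check:
  u_2 · u_1 = 0 (should be 0)
  u_3 · u_1 = 0 (should be 0)
  u_3 · u_2 = 0 (should be 0)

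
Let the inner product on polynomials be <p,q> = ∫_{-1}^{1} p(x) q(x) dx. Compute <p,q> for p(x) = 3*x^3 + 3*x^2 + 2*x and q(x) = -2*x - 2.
<p,q> = -136/15

Expand the product: p(x)·q(x) = -6*x^4 - 12*x^3 - 10*x^2 - 4*x.
∫_{-1}^{1} of each monomial x^k gives [2/(k+1) if k even, 0 if k odd]. Integrating term-by-term (or equivalently evaluating the antiderivative F(x) = -6*x^5/5 - 3*x^4 - 10*x^3/3 - 2*x^2 at the endpoints):
  F(1) − F(−1) = -143/15 − (-7/15) = -136/15.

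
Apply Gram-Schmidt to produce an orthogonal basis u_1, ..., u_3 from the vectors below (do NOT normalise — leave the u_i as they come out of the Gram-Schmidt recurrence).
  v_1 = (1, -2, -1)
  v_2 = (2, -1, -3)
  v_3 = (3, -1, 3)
Orthogonal basis:
  u_1 = (1, -2, -1)
  u_2 = (5/6, 4/3, -11/6)
  u_3 = (23/7, 23/35, 69/35)

Apply the Gram-Schmidt recurrence
  u_1 = v_1
  u_i = v_i − Σ_{j<i} ((v_i · u_j) / (u_j · u_j)) · u_j.

Step by step this gives:
  u_1 = (1, -2, -1)
  u_2 = (5/6, 4/3, -11/6)
  u_3 = (23/7, 23/35, 69/35)

Orthogonality check:
  u_2 · u_1 = 0 (should be 0)
  u_3 · u_1 = 0 (should be 0)
  u_3 · u_2 = 0 (should be 0)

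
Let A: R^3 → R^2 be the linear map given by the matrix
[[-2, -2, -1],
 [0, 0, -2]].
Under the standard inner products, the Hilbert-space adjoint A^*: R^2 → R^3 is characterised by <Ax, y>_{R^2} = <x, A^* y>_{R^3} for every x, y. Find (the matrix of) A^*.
A^* = A^T =
[[-2, 0],
 [-2, 0],
 [-1, -2]]

For real matrices with standard dot products, the defining identity <Ax, y> = <x, A^* y> gives (Ax)^T y = x^T (A^*) y, i.e. x^T A^T y = x^T (A^*) y. Since this holds for all x, y, we must have A^* = A^T. Therefore
A^* =
[[-2, 0],
 [-2, 0],
 [-1, -2]].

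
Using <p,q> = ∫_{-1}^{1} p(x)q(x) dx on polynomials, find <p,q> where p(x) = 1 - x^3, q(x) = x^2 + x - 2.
<p,q> = -56/15

Expand the product: p(x)·q(x) = -x^5 - x^4 + 2*x^3 + x^2 + x - 2.
∫_{-1}^{1} of each monomial x^k gives [2/(k+1) if k even, 0 if k odd]. Integrating term-by-term (or equivalently evaluating the antiderivative F(x) = -x^6/6 - x^5/5 + x^4/2 + x^3/3 + x^2/2 - 2*x at the endpoints):
  F(1) − F(−1) = -31/30 − (27/10) = -56/15.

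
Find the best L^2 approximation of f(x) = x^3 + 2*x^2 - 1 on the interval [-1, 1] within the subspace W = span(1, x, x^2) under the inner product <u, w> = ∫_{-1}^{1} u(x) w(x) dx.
g(x) = 2*x^2 + 3*x/5 - 1

The best approximation g ∈ W is the orthogonal projection of f onto W. Writing g = a_0 + a_1 x + a_2 x^2, the coefficients solve the normal equations G · a = b where
  G_{ij} = <φ_i, φ_j> and b_i = <f, φ_i>, with φ_0 = 1, φ_1 = x, φ_2 = x^2.
G =
  [2, 0, 2/3]
  [0, 2/3, 0]
  [2/3, 0, 2/5],
b = (-2/3, 2/5, 2/15).
Solving gives a_0 = -1, a_1 = 3/5, a_2 = 2, so
  g(x) = 2*x^2 + 3*x/5 - 1.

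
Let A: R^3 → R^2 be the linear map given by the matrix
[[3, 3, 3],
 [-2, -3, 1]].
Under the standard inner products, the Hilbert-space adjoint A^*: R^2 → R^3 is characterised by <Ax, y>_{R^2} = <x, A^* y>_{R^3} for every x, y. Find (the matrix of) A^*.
A^* = A^T =
[[3, -2],
 [3, -3],
 [3, 1]]

For real matrices with standard dot products, the defining identity <Ax, y> = <x, A^* y> gives (Ax)^T y = x^T (A^*) y, i.e. x^T A^T y = x^T (A^*) y. Since this holds for all x, y, we must have A^* = A^T. Therefore
A^* =
[[3, -2],
 [3, -3],
 [3, 1]].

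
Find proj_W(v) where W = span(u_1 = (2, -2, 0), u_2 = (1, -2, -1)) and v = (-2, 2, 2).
proj_W(v) = (-4/3, 8/3, 4/3)

Set up U = [u_1 | ... | u_2] ∈ R^(3×2). The projector onto W = col(U) is P = U (U^T U)^(-1) U^T.
Compute U^T U =
  [8, 6]
  [6, 6],
and U^T v = (-8, -8).
Solve U^T U · c = U^T v for the coefficients: c = (0, -4/3). The projection is proj_W(v) = U c.
Check: (v - proj_W(v)) · u_1 = 0  (should be 0).
Check: (v - proj_W(v)) · u_2 = 0  (should be 0).
Result: proj_W(v) = (-4/3, 8/3, 4/3).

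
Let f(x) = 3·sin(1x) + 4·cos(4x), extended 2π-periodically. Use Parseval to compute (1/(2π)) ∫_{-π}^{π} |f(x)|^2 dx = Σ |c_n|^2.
Σ |c_n|^2 = 25/2

Expand |f|^2 and use orthogonality of {sin(nx), cos(mx)} on [-π, π]:
  ∫_{-π}^{π} sin(nx)^2 dx = π, ∫ cos(mx)^2 dx = π, and cross terms integrate to 0.
So ∫_{-π}^{π} f(x)^2 dx = 3^2 · π + 4^2 · π = (9 + 16)π.
Divide by 2π: (9 + 16)/2 = 25/2.
By Parseval, this equals Σ |c_n|^2.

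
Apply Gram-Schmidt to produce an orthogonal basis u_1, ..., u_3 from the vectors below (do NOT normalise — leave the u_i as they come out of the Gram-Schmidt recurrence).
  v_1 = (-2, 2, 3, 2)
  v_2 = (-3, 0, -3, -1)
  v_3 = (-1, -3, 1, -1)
Orthogonal basis:
  u_1 = (-2, 2, 3, 2)
  u_2 = (-73/21, 10/21, -16/7, -11/21)
  u_3 = (-230/187, -509/187, 274/187, -12/17)

Apply the Gram-Schmidt recurrence
  u_1 = v_1
  u_i = v_i − Σ_{j<i} ((v_i · u_j) / (u_j · u_j)) · u_j.

Step by step this gives:
  u_1 = (-2, 2, 3, 2)
  u_2 = (-73/21, 10/21, -16/7, -11/21)
  u_3 = (-230/187, -509/187, 274/187, -12/17)

Orthogonality check:
  u_2 · u_1 = 0 (should be 0)
  u_3 · u_1 = 0 (should be 0)
  u_3 · u_2 = 0 (should be 0)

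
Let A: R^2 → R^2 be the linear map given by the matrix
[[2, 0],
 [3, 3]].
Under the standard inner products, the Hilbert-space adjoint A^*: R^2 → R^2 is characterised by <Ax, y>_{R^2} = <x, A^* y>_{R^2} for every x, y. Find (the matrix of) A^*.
A^* = A^T =
[[2, 3],
 [0, 3]]

For real matrices with standard dot products, the defining identity <Ax, y> = <x, A^* y> gives (Ax)^T y = x^T (A^*) y, i.e. x^T A^T y = x^T (A^*) y. Since this holds for all x, y, we must have A^* = A^T. Therefore
A^* =
[[2, 3],
 [0, 3]].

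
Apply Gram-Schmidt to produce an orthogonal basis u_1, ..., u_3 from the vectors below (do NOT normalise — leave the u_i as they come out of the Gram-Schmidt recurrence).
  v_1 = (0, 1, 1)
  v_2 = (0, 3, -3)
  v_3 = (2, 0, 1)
Orthogonal basis:
  u_1 = (0, 1, 1)
  u_2 = (0, 3, -3)
  u_3 = (2, 0, 0)

Apply the Gram-Schmidt recurrence
  u_1 = v_1
  u_i = v_i − Σ_{j<i} ((v_i · u_j) / (u_j · u_j)) · u_j.

Step by step this gives:
  u_1 = (0, 1, 1)
  u_2 = (0, 3, -3)
  u_3 = (2, 0, 0)

Orthogonality check:
  u_2 · u_1 = 0 (should be 0)
  u_3 · u_1 = 0 (should be 0)
  u_3 · u_2 = 0 (should be 0)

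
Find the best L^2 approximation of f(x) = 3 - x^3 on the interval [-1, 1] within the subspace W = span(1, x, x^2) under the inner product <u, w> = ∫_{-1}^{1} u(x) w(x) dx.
g(x) = 3 - 3*x/5

The best approximation g ∈ W is the orthogonal projection of f onto W. Writing g = a_0 + a_1 x + a_2 x^2, the coefficients solve the normal equations G · a = b where
  G_{ij} = <φ_i, φ_j> and b_i = <f, φ_i>, with φ_0 = 1, φ_1 = x, φ_2 = x^2.
G =
  [2, 0, 2/3]
  [0, 2/3, 0]
  [2/3, 0, 2/5],
b = (6, -2/5, 2).
Solving gives a_0 = 3, a_1 = -3/5, a_2 = 0, so
  g(x) = 3 - 3*x/5.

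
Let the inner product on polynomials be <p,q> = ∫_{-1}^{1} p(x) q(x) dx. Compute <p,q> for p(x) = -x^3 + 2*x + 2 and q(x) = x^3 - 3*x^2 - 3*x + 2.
<p,q> = 12/7

Expand the product: p(x)·q(x) = -x^6 + 3*x^5 + 5*x^4 - 6*x^3 - 12*x^2 - 2*x + 4.
∫_{-1}^{1} of each monomial x^k gives [2/(k+1) if k even, 0 if k odd]. Integrating term-by-term (or equivalently evaluating the antiderivative F(x) = -x^7/7 + x^6/2 + x^5 - 3*x^4/2 - 4*x^3 - x^2 + 4*x at the endpoints):
  F(1) − F(−1) = -8/7 − (-20/7) = 12/7.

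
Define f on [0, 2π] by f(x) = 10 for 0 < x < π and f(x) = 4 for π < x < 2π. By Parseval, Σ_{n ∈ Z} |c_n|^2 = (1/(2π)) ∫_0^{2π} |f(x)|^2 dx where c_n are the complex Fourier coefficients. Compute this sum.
Σ |c_n|^2 = 58

Parseval equates the L^2 energy of f (normalised by 1/(2π)) with the ℓ^2 sum of its Fourier coefficients: (1/(2π)) ∫_0^{2π} |f|^2 = Σ |c_n|^2.
Compute the left side: (1/(2π)) [∫_0^π 10^2 dx + ∫_π^{2π} 4^2 dx] = (1/(2π)) · (100π + 16π) = (100 + 16)/2 = 58.
So Σ_{n ∈ Z} |c_n|^2 = 58.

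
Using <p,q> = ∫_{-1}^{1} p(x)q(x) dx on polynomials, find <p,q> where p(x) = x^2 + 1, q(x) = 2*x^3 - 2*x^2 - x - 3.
<p,q> = -152/15

Expand the product: p(x)·q(x) = 2*x^5 - 2*x^4 + x^3 - 5*x^2 - x - 3.
∫_{-1}^{1} of each monomial x^k gives [2/(k+1) if k even, 0 if k odd]. Integrating term-by-term (or equivalently evaluating the antiderivative F(x) = x^6/3 - 2*x^5/5 + x^4/4 - 5*x^3/3 - x^2/2 - 3*x at the endpoints):
  F(1) − F(−1) = -299/60 − (103/20) = -152/15.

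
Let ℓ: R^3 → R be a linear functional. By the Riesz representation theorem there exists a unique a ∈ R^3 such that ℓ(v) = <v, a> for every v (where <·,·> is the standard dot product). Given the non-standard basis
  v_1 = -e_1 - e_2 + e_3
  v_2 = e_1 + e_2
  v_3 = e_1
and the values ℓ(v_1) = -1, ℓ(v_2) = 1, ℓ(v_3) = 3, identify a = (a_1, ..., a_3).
a = (3, -2, 0)

Write a = (a_1, ..., a_3) in the standard basis. For each basis vector v_i, ℓ(v_i) = <v_i, a> is a linear equation in the a_j's. Collect the n equations into a matrix system V a = ℓ, where row i of V is v_i (expressed in the standard basis). Since V is invertible (lower-triangular with 1s on the diagonal, up to permutation), solve by back-substitution:
  V =
[[-1, -1, 1],
 [1, 1, 0],
 [1, 0, 0]]
  V a = (-1, 1, 3)
Solving gives a = (3, -2, 0).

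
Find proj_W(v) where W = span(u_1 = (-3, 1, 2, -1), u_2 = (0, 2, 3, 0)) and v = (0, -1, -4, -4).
proj_W(v) = (-141/131, -293/131, -416/131, -47/131)

Set up U = [u_1 | ... | u_2] ∈ R^(4×2). The projector onto W = col(U) is P = U (U^T U)^(-1) U^T.
Compute U^T U =
  [15, 8]
  [8, 13],
and U^T v = (-5, -14).
Solve U^T U · c = U^T v for the coefficients: c = (47/131, -170/131). The projection is proj_W(v) = U c.
Check: (v - proj_W(v)) · u_1 = 0  (should be 0).
Check: (v - proj_W(v)) · u_2 = 0  (should be 0).
Result: proj_W(v) = (-141/131, -293/131, -416/131, -47/131).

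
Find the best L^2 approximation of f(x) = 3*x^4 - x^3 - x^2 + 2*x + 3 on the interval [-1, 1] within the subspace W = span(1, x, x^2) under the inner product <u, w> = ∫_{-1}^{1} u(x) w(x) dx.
g(x) = 11*x^2/7 + 7*x/5 + 96/35

The best approximation g ∈ W is the orthogonal projection of f onto W. Writing g = a_0 + a_1 x + a_2 x^2, the coefficients solve the normal equations G · a = b where
  G_{ij} = <φ_i, φ_j> and b_i = <f, φ_i>, with φ_0 = 1, φ_1 = x, φ_2 = x^2.
G =
  [2, 0, 2/3]
  [0, 2/3, 0]
  [2/3, 0, 2/5],
b = (98/15, 14/15, 86/35).
Solving gives a_0 = 96/35, a_1 = 7/5, a_2 = 11/7, so
  g(x) = 11*x^2/7 + 7*x/5 + 96/35.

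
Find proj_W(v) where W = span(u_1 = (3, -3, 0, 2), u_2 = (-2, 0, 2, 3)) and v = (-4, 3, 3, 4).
proj_W(v) = (-1807/374, 39/22, 52/17, 637/187)

Set up U = [u_1 | ... | u_2] ∈ R^(4×2). The projector onto W = col(U) is P = U (U^T U)^(-1) U^T.
Compute U^T U =
  [22, 0]
  [0, 17],
and U^T v = (-13, 26).
Solve U^T U · c = U^T v for the coefficients: c = (-13/22, 26/17). The projection is proj_W(v) = U c.
Check: (v - proj_W(v)) · u_1 = 0  (should be 0).
Check: (v - proj_W(v)) · u_2 = 0  (should be 0).
Result: proj_W(v) = (-1807/374, 39/22, 52/17, 637/187).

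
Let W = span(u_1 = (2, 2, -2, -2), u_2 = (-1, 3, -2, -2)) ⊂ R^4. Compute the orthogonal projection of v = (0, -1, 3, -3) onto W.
proj_W(v) = (1/6, -1/2, 1/3, 1/3)

Set up U = [u_1 | ... | u_2] ∈ R^(4×2). The projector onto W = col(U) is P = U (U^T U)^(-1) U^T.
Compute U^T U =
  [16, 12]
  [12, 18],
and U^T v = (-2, -3).
Solve U^T U · c = U^T v for the coefficients: c = (0, -1/6). The projection is proj_W(v) = U c.
Check: (v - proj_W(v)) · u_1 = 0  (should be 0).
Check: (v - proj_W(v)) · u_2 = 0  (should be 0).
Result: proj_W(v) = (1/6, -1/2, 1/3, 1/3).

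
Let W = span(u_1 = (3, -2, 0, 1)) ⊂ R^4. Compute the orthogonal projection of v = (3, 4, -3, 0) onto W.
proj_W(v) = (3/14, -1/7, 0, 1/14)

Set up U = [u_1 | ... | u_1] ∈ R^(4×1). The projector onto W = col(U) is P = U (U^T U)^(-1) U^T.
Compute U^T U =
  [14],
and U^T v = (1).
Solve U^T U · c = U^T v for the coefficients: c = (1/14). The projection is proj_W(v) = U c.
Check: (v - proj_W(v)) · u_1 = 0  (should be 0).
Result: proj_W(v) = (3/14, -1/7, 0, 1/14).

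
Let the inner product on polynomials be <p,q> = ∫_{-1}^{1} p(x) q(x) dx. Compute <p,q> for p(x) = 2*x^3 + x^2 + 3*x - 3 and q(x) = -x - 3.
<p,q> = 66/5

Expand the product: p(x)·q(x) = -2*x^4 - 7*x^3 - 6*x^2 - 6*x + 9.
∫_{-1}^{1} of each monomial x^k gives [2/(k+1) if k even, 0 if k odd]. Integrating term-by-term (or equivalently evaluating the antiderivative F(x) = -2*x^5/5 - 7*x^4/4 - 2*x^3 - 3*x^2 + 9*x at the endpoints):
  F(1) − F(−1) = 37/20 − (-227/20) = 66/5.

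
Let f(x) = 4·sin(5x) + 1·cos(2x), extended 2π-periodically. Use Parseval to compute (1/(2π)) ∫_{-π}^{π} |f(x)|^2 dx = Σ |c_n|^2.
Σ |c_n|^2 = 17/2

Expand |f|^2 and use orthogonality of {sin(nx), cos(mx)} on [-π, π]:
  ∫_{-π}^{π} sin(nx)^2 dx = π, ∫ cos(mx)^2 dx = π, and cross terms integrate to 0.
So ∫_{-π}^{π} f(x)^2 dx = 4^2 · π + 1^2 · π = (16 + 1)π.
Divide by 2π: (16 + 1)/2 = 17/2.
By Parseval, this equals Σ |c_n|^2.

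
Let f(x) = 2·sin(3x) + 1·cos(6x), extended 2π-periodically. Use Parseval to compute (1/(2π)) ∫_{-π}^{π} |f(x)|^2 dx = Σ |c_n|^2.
Σ |c_n|^2 = 5/2

Expand |f|^2 and use orthogonality of {sin(nx), cos(mx)} on [-π, π]:
  ∫_{-π}^{π} sin(nx)^2 dx = π, ∫ cos(mx)^2 dx = π, and cross terms integrate to 0.
So ∫_{-π}^{π} f(x)^2 dx = 2^2 · π + 1^2 · π = (4 + 1)π.
Divide by 2π: (4 + 1)/2 = 5/2.
By Parseval, this equals Σ |c_n|^2.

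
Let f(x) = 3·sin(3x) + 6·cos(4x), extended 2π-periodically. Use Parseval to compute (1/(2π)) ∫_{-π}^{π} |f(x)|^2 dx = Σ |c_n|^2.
Σ |c_n|^2 = 45/2

Expand |f|^2 and use orthogonality of {sin(nx), cos(mx)} on [-π, π]:
  ∫_{-π}^{π} sin(nx)^2 dx = π, ∫ cos(mx)^2 dx = π, and cross terms integrate to 0.
So ∫_{-π}^{π} f(x)^2 dx = 3^2 · π + 6^2 · π = (9 + 36)π.
Divide by 2π: (9 + 36)/2 = 45/2.
By Parseval, this equals Σ |c_n|^2.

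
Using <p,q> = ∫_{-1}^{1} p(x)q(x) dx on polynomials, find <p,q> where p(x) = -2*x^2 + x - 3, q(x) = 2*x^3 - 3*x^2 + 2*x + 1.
<p,q> = 16/5

Expand the product: p(x)·q(x) = -4*x^5 + 8*x^4 - 13*x^3 + 9*x^2 - 5*x - 3.
∫_{-1}^{1} of each monomial x^k gives [2/(k+1) if k even, 0 if k odd]. Integrating term-by-term (or equivalently evaluating the antiderivative F(x) = -2*x^6/3 + 8*x^5/5 - 13*x^4/4 + 3*x^3 - 5*x^2/2 - 3*x at the endpoints):
  F(1) − F(−1) = -289/60 − (-481/60) = 16/5.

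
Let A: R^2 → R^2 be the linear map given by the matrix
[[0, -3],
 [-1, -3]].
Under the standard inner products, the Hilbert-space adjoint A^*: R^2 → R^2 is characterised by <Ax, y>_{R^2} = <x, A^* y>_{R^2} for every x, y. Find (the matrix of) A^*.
A^* = A^T =
[[0, -1],
 [-3, -3]]

For real matrices with standard dot products, the defining identity <Ax, y> = <x, A^* y> gives (Ax)^T y = x^T (A^*) y, i.e. x^T A^T y = x^T (A^*) y. Since this holds for all x, y, we must have A^* = A^T. Therefore
A^* =
[[0, -1],
 [-3, -3]].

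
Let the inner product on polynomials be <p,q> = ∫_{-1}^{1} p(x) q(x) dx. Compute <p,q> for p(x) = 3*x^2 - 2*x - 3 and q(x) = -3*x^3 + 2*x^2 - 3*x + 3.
<p,q> = -36/5

Expand the product: p(x)·q(x) = -9*x^5 + 12*x^4 - 4*x^3 + 9*x^2 + 3*x - 9.
∫_{-1}^{1} of each monomial x^k gives [2/(k+1) if k even, 0 if k odd]. Integrating term-by-term (or equivalently evaluating the antiderivative F(x) = -3*x^6/2 + 12*x^5/5 - x^4 + 3*x^3 + 3*x^2/2 - 9*x at the endpoints):
  F(1) − F(−1) = -23/5 − (13/5) = -36/5.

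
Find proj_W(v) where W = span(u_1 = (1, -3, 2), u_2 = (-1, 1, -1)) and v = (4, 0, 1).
proj_W(v) = (11/3, 1/3, 5/3)

Set up U = [u_1 | ... | u_2] ∈ R^(3×2). The projector onto W = col(U) is P = U (U^T U)^(-1) U^T.
Compute U^T U =
  [14, -6]
  [-6, 3],
and U^T v = (6, -5).
Solve U^T U · c = U^T v for the coefficients: c = (-2, -17/3). The projection is proj_W(v) = U c.
Check: (v - proj_W(v)) · u_1 = 0  (should be 0).
Check: (v - proj_W(v)) · u_2 = 0  (should be 0).
Result: proj_W(v) = (11/3, 1/3, 5/3).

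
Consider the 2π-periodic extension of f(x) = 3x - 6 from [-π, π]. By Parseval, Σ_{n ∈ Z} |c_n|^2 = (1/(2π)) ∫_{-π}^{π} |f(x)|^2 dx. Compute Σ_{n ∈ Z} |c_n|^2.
Σ |c_n|^2 = 3π^2 + 36

Expand and integrate term by term over [-π, π]:
  ∫ (3x)^2 dx = 9·(2π^3/3); ∫ 2·3·(-6)·x dx = 0 (odd integrand); ∫ (-6)^2 dx = 36·2π.
So (1/(2π)) ∫_{-π}^{π} (3x - 6)^2 dx = 9π^2/3 + 36 = 3π^2 + 36.
Parseval ⇒ Σ |c_n|^2 = 3π^2 + 36.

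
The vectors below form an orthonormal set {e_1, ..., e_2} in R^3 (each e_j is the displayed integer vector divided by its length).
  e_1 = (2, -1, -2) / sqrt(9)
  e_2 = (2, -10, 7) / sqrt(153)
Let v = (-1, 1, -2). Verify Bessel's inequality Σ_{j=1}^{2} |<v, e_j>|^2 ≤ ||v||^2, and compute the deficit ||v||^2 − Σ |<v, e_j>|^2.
Σ |<v, e_j>|^2 = 77/17; ||v||^2 = 6; deficit = 25/17

Write each e_j = u_j / sqrt(<u_j, u_j>) where u_j is the displayed integer vector. Then <v, e_j> = <v, u_j> / sqrt(<u_j, u_j>), so |<v, e_j>|^2 = <v, u_j>^2 / <u_j, u_j>.
Coefficients: <v, e_1> = 1/sqrt(9), <v, e_2> = -26/sqrt(153).
Square and sum: Σ |<v, e_j>|^2 = 77/17.
Compute ||v||^2 = v·v = 6.
Deficit = 6 − 77/17 = 25/17 ≥ 0, confirming Bessel's inequality. (The deficit equals ||v − Σ <v,e_j> e_j||^2, the squared distance from v to span{e_j}.)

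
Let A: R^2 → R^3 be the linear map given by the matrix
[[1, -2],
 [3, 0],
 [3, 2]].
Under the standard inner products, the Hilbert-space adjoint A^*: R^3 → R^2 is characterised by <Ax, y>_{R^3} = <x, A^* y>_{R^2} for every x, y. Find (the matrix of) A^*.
A^* = A^T =
[[1, 3, 3],
 [-2, 0, 2]]

For real matrices with standard dot products, the defining identity <Ax, y> = <x, A^* y> gives (Ax)^T y = x^T (A^*) y, i.e. x^T A^T y = x^T (A^*) y. Since this holds for all x, y, we must have A^* = A^T. Therefore
A^* =
[[1, 3, 3],
 [-2, 0, 2]].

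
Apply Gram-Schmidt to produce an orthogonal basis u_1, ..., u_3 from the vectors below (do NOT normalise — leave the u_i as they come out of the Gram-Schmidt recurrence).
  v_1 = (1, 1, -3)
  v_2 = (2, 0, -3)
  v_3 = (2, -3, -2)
Orthogonal basis:
  u_1 = (1, 1, -3)
  u_2 = (1, -1, 0)
  u_3 = (-21/22, -21/22, -7/11)

Apply the Gram-Schmidt recurrence
  u_1 = v_1
  u_i = v_i − Σ_{j<i} ((v_i · u_j) / (u_j · u_j)) · u_j.

Step by step this gives:
  u_1 = (1, 1, -3)
  u_2 = (1, -1, 0)
  u_3 = (-21/22, -21/22, -7/11)

Orthogonality check:
  u_2 · u_1 = 0 (should be 0)
  u_3 · u_1 = 0 (should be 0)
  u_3 · u_2 = 0 (should be 0)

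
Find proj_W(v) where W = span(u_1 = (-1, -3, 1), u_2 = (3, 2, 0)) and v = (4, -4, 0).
proj_W(v) = (104/31, -94/31, 70/31)

Set up U = [u_1 | ... | u_2] ∈ R^(3×2). The projector onto W = col(U) is P = U (U^T U)^(-1) U^T.
Compute U^T U =
  [11, -9]
  [-9, 13],
and U^T v = (8, 4).
Solve U^T U · c = U^T v for the coefficients: c = (70/31, 58/31). The projection is proj_W(v) = U c.
Check: (v - proj_W(v)) · u_1 = 0  (should be 0).
Check: (v - proj_W(v)) · u_2 = 0  (should be 0).
Result: proj_W(v) = (104/31, -94/31, 70/31).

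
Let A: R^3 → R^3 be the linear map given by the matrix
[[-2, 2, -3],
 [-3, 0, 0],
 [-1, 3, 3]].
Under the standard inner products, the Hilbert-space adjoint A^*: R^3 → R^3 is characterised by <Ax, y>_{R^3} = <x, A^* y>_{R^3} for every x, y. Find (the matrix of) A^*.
A^* = A^T =
[[-2, -3, -1],
 [2, 0, 3],
 [-3, 0, 3]]

For real matrices with standard dot products, the defining identity <Ax, y> = <x, A^* y> gives (Ax)^T y = x^T (A^*) y, i.e. x^T A^T y = x^T (A^*) y. Since this holds for all x, y, we must have A^* = A^T. Therefore
A^* =
[[-2, -3, -1],
 [2, 0, 3],
 [-3, 0, 3]].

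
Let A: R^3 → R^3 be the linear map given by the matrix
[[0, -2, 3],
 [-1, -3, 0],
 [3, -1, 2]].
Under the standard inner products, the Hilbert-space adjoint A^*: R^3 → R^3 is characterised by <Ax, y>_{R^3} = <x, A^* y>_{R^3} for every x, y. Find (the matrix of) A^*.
A^* = A^T =
[[0, -1, 3],
 [-2, -3, -1],
 [3, 0, 2]]

For real matrices with standard dot products, the defining identity <Ax, y> = <x, A^* y> gives (Ax)^T y = x^T (A^*) y, i.e. x^T A^T y = x^T (A^*) y. Since this holds for all x, y, we must have A^* = A^T. Therefore
A^* =
[[0, -1, 3],
 [-2, -3, -1],
 [3, 0, 2]].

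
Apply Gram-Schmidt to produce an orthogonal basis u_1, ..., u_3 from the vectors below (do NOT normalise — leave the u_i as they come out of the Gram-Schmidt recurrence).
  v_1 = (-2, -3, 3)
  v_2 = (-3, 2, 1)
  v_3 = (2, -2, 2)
Orthogonal basis:
  u_1 = (-2, -3, 3)
  u_2 = (-30/11, 53/22, 13/22)
  u_3 = (270/299, 210/299, 30/23)

Apply the Gram-Schmidt recurrence
  u_1 = v_1
  u_i = v_i − Σ_{j<i} ((v_i · u_j) / (u_j · u_j)) · u_j.

Step by step this gives:
  u_1 = (-2, -3, 3)
  u_2 = (-30/11, 53/22, 13/22)
  u_3 = (270/299, 210/299, 30/23)

Orthogonality check:
  u_2 · u_1 = 0 (should be 0)
  u_3 · u_1 = 0 (should be 0)
  u_3 · u_2 = 0 (should be 0)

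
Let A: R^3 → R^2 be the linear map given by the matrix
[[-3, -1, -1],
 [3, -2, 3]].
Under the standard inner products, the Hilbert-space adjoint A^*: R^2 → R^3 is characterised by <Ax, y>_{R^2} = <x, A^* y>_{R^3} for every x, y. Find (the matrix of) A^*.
A^* = A^T =
[[-3, 3],
 [-1, -2],
 [-1, 3]]

For real matrices with standard dot products, the defining identity <Ax, y> = <x, A^* y> gives (Ax)^T y = x^T (A^*) y, i.e. x^T A^T y = x^T (A^*) y. Since this holds for all x, y, we must have A^* = A^T. Therefore
A^* =
[[-3, 3],
 [-1, -2],
 [-1, 3]].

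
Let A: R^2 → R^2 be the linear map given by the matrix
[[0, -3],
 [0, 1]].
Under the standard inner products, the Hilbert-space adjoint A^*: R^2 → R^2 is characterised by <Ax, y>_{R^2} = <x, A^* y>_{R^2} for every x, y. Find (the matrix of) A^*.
A^* = A^T =
[[0, 0],
 [-3, 1]]

For real matrices with standard dot products, the defining identity <Ax, y> = <x, A^* y> gives (Ax)^T y = x^T (A^*) y, i.e. x^T A^T y = x^T (A^*) y. Since this holds for all x, y, we must have A^* = A^T. Therefore
A^* =
[[0, 0],
 [-3, 1]].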